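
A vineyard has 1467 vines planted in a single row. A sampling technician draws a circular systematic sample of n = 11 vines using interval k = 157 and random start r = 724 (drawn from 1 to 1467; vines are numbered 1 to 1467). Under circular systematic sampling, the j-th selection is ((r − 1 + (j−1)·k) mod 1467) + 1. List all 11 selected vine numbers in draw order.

724, 881, 1038, 1195, 1352, 42, 199, 356, 513, 670, 827

Selection 1: 724
Selection 2: 724 + 157 = 881
Selection 3: 881 + 157 = 1038
Selection 4: 1038 + 157 = 1195
Selection 5: 1195 + 157 = 1352
Selection 6: 1352 + 157 = 1509 → 1509 − 1467 = 42
Selection 7: 42 + 157 = 199
Selection 8: 199 + 157 = 356
Selection 9: 356 + 157 = 513
Selection 10: 513 + 157 = 670
Selection 11: 670 + 157 = 827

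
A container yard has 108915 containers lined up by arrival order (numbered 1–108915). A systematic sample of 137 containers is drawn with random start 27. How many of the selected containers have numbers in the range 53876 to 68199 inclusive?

k = 108915/137 = 795
First selection ≥ 53876: 27 + ⌈(53876−27)/795⌉·795 = 27 + 68×795 = 54087
Last selection ≤ 68199: 27 + ⌊(68199−27)/795⌋·795 = 27 + 85×795 = 67602
Count = 85 − 68 + 1 = 18

18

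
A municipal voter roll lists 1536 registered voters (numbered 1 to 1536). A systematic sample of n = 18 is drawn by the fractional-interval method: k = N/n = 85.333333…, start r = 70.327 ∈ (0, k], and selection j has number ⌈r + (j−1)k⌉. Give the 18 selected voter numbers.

71, 156, 241, 327, 412, 497, 583, 668, 753, 839, 924, 1009, 1095, 1180, 1265, 1351, 1436, 1521

j=1: r + 0k = 70.327 → ⌈·⌉ = 71
j=2: r + 1k = 155.660333… → ⌈·⌉ = 156
j=3: r + 2k = 240.993666… → ⌈·⌉ = 241
j=4: r + 3k = 326.327 → ⌈·⌉ = 327
j=5: r + 4k = 411.660333… → ⌈·⌉ = 412
j=6: r + 5k = 496.993666… → ⌈·⌉ = 497
j=7: r + 6k = 582.327 → ⌈·⌉ = 583
j=8: r + 7k = 667.660333… → ⌈·⌉ = 668
j=9: r + 8k = 752.993666… → ⌈·⌉ = 753
j=10: r + 9k = 838.327 → ⌈·⌉ = 839
j=11: r + 10k = 923.660333… → ⌈·⌉ = 924
j=12: r + 11k = 1008.993666… → ⌈·⌉ = 1009
j=13: r + 12k = 1094.327 → ⌈·⌉ = 1095
j=14: r + 13k = 1179.660333… → ⌈·⌉ = 1180
j=15: r + 14k = 1264.993666… → ⌈·⌉ = 1265
j=16: r + 15k = 1350.327 → ⌈·⌉ = 1351
j=17: r + 16k = 1435.660333… → ⌈·⌉ = 1436
j=18: r + 17k = 1520.993666… → ⌈·⌉ = 1521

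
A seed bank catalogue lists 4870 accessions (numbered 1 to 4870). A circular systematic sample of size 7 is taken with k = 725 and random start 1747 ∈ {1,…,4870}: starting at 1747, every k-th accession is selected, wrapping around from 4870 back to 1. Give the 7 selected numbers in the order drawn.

1747, 2472, 3197, 3922, 4647, 502, 1227

Selection 1: 1747
Selection 2: 1747 + 725 = 2472
Selection 3: 2472 + 725 = 3197
Selection 4: 3197 + 725 = 3922
Selection 5: 3922 + 725 = 4647
Selection 6: 4647 + 725 = 5372 → 5372 − 4870 = 502
Selection 7: 502 + 725 = 1227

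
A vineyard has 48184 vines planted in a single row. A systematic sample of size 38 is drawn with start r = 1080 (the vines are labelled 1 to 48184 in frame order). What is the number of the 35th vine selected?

k = 48184/38 = 1268
35th selection = r + (35−1)·k = 1080 + 34×1268 = 1080 + 43112 = 44192

44192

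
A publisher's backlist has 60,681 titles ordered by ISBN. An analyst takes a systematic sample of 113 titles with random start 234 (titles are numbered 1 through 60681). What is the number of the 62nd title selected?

k = 60681/113 = 537
62nd selection = r + (62−1)·k = 234 + 61×537 = 234 + 32757 = 32991

32991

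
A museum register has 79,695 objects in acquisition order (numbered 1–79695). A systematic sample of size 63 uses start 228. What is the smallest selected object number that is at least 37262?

38178

k = 79695/63 = 1265
Steps past start: ⌈(37262 − 228)/1265⌉ = ⌈37034/1265⌉ = 30
Selected object: 228 + 30×1265 = 38178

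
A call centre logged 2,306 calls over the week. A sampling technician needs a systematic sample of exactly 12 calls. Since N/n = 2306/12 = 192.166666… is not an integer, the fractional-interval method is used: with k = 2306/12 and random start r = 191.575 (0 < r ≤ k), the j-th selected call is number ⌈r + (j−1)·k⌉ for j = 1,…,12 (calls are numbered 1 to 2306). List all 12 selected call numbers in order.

j=1: r + 0k = 191.575 → ⌈·⌉ = 192
j=2: r + 1k = 383.741666… → ⌈·⌉ = 384
j=3: r + 2k = 575.908333… → ⌈·⌉ = 576
j=4: r + 3k = 768.075 → ⌈·⌉ = 769
j=5: r + 4k = 960.241666… → ⌈·⌉ = 961
j=6: r + 5k = 1152.408333… → ⌈·⌉ = 1153
j=7: r + 6k = 1344.575 → ⌈·⌉ = 1345
j=8: r + 7k = 1536.741666… → ⌈·⌉ = 1537
j=9: r + 8k = 1728.908333… → ⌈·⌉ = 1729
j=10: r + 9k = 1921.075 → ⌈·⌉ = 1922
j=11: r + 10k = 2113.241666… → ⌈·⌉ = 2114
j=12: r + 11k = 2305.408333… → ⌈·⌉ = 2306

192, 384, 576, 769, 961, 1153, 1345, 1537, 1729, 1922, 2114, 2306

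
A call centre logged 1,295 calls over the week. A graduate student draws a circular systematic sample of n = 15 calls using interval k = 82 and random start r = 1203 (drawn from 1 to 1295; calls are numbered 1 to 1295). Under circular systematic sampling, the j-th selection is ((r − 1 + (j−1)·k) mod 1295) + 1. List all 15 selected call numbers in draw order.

Selection 1: 1203
Selection 2: 1203 + 82 = 1285
Selection 3: 1285 + 82 = 1367 → 1367 − 1295 = 72
Selection 4: 72 + 82 = 154
Selection 5: 154 + 82 = 236
Selection 6: 236 + 82 = 318
Selection 7: 318 + 82 = 400
Selection 8: 400 + 82 = 482
Selection 9: 482 + 82 = 564
Selection 10: 564 + 82 = 646
Selection 11: 646 + 82 = 728
Selection 12: 728 + 82 = 810
Selection 13: 810 + 82 = 892
Selection 14: 892 + 82 = 974
Selection 15: 974 + 82 = 1056

1203, 1285, 72, 154, 236, 318, 400, 482, 564, 646, 728, 810, 892, 974, 1056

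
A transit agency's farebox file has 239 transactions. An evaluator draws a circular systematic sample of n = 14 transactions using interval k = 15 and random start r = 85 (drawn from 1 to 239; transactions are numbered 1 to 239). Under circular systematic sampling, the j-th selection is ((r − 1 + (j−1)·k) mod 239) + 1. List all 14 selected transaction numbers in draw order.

Selection 1: 85
Selection 2: 85 + 15 = 100
Selection 3: 100 + 15 = 115
Selection 4: 115 + 15 = 130
Selection 5: 130 + 15 = 145
Selection 6: 145 + 15 = 160
Selection 7: 160 + 15 = 175
Selection 8: 175 + 15 = 190
Selection 9: 190 + 15 = 205
Selection 10: 205 + 15 = 220
Selection 11: 220 + 15 = 235
Selection 12: 235 + 15 = 250 → 250 − 239 = 11
Selection 13: 11 + 15 = 26
Selection 14: 26 + 15 = 41

85, 100, 115, 130, 145, 160, 175, 190, 205, 220, 235, 11, 26, 41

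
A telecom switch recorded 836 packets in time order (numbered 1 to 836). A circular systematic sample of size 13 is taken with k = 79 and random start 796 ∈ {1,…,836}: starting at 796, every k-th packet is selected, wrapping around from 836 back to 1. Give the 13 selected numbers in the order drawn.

Selection 1: 796
Selection 2: 796 + 79 = 875 → 875 − 836 = 39
Selection 3: 39 + 79 = 118
Selection 4: 118 + 79 = 197
Selection 5: 197 + 79 = 276
Selection 6: 276 + 79 = 355
Selection 7: 355 + 79 = 434
Selection 8: 434 + 79 = 513
Selection 9: 513 + 79 = 592
Selection 10: 592 + 79 = 671
Selection 11: 671 + 79 = 750
Selection 12: 750 + 79 = 829
Selection 13: 829 + 79 = 908 → 908 − 836 = 72

796, 39, 118, 197, 276, 355, 434, 513, 592, 671, 750, 829, 72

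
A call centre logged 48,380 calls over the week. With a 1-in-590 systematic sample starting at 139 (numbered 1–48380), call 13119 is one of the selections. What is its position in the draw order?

k = 590
position = (13119 − 139)/590 + 1 = 12980/590 + 1 = 22 + 1 = 23

23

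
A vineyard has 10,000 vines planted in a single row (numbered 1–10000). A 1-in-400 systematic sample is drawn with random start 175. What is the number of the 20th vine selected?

k = 400
20th selection = r + (20−1)·k = 175 + 19×400 = 175 + 7600 = 7775

7775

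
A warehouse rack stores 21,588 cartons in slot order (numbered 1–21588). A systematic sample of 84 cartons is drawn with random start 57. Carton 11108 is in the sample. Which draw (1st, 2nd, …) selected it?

k = 21588/84 = 257
position = (11108 − 57)/257 + 1 = 11051/257 + 1 = 43 + 1 = 44

44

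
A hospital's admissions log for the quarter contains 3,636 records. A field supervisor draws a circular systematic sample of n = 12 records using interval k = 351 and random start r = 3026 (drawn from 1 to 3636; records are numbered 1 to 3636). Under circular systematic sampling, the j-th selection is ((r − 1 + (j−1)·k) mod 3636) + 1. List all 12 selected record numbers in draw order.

3026, 3377, 92, 443, 794, 1145, 1496, 1847, 2198, 2549, 2900, 3251

Selection 1: 3026
Selection 2: 3026 + 351 = 3377
Selection 3: 3377 + 351 = 3728 → 3728 − 3636 = 92
Selection 4: 92 + 351 = 443
Selection 5: 443 + 351 = 794
Selection 6: 794 + 351 = 1145
Selection 7: 1145 + 351 = 1496
Selection 8: 1496 + 351 = 1847
Selection 9: 1847 + 351 = 2198
Selection 10: 2198 + 351 = 2549
Selection 11: 2549 + 351 = 2900
Selection 12: 2900 + 351 = 3251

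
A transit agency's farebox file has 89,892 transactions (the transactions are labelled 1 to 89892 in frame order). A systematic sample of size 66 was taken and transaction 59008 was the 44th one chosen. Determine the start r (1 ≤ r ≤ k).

k = 89892/66 = 1362
r = 59008 − (44−1)×1362 = 59008 − 58566 = 442

442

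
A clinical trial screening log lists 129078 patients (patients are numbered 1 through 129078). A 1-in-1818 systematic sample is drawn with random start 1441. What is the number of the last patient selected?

k = 1818
71st selection = r + (71−1)·k = 1441 + 70×1818 = 1441 + 127260 = 128701

128701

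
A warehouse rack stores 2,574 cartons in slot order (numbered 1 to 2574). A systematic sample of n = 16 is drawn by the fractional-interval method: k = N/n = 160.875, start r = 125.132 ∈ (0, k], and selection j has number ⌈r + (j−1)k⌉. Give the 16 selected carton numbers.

126, 287, 447, 608, 769, 930, 1091, 1252, 1413, 1574, 1734, 1895, 2056, 2217, 2378, 2539

j=1: r + 0k = 125.132 → ⌈·⌉ = 126
j=2: r + 1k = 286.007 → ⌈·⌉ = 287
j=3: r + 2k = 446.882 → ⌈·⌉ = 447
j=4: r + 3k = 607.757 → ⌈·⌉ = 608
j=5: r + 4k = 768.632 → ⌈·⌉ = 769
j=6: r + 5k = 929.507 → ⌈·⌉ = 930
j=7: r + 6k = 1090.382 → ⌈·⌉ = 1091
j=8: r + 7k = 1251.257 → ⌈·⌉ = 1252
j=9: r + 8k = 1412.132 → ⌈·⌉ = 1413
j=10: r + 9k = 1573.007 → ⌈·⌉ = 1574
j=11: r + 10k = 1733.882 → ⌈·⌉ = 1734
j=12: r + 11k = 1894.757 → ⌈·⌉ = 1895
j=13: r + 12k = 2055.632 → ⌈·⌉ = 2056
j=14: r + 13k = 2216.507 → ⌈·⌉ = 2217
j=15: r + 14k = 2377.382 → ⌈·⌉ = 2378
j=16: r + 15k = 2538.257 → ⌈·⌉ = 2539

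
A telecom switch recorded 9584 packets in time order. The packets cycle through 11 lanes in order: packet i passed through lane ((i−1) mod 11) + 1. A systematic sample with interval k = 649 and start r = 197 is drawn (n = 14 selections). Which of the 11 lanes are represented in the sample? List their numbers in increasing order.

Consecutive selections differ by k = 649, so their lane numbers differ by 649 mod 11 = 0.
gcd(649, 11) = 11, so the sample visits 11/11 = 1 distinct residues mod 11.
Start 197 is lane 10; the lanes hit are 10.

10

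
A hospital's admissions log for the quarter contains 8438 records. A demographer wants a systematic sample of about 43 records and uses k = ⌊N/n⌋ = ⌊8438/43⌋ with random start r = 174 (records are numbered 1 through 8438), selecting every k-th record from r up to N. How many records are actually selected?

43

k = ⌊8438/43⌋ = 196
Achieved size = ⌊(8438 − 174)/196⌋ + 1 = ⌊8264/196⌋ + 1 = 42 + 1 = 43
(last selection: 174 + 42×196 = 8406 ≤ 8438; next would be 8602 > 8438)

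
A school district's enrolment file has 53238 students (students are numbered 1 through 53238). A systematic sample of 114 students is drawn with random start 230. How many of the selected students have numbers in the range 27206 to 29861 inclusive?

6

k = 53238/114 = 467
First selection ≥ 27206: 230 + ⌈(27206−230)/467⌉·467 = 230 + 58×467 = 27316
Last selection ≤ 29861: 230 + ⌊(29861−230)/467⌋·467 = 230 + 63×467 = 29651
Count = 63 − 58 + 1 = 6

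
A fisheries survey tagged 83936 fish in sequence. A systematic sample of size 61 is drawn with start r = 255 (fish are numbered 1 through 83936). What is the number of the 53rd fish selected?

k = 83936/61 = 1376
53rd selection = r + (53−1)·k = 255 + 52×1376 = 255 + 71552 = 71807

71807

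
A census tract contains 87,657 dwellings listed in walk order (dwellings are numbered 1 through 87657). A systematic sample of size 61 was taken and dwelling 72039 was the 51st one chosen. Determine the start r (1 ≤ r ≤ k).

k = 87657/61 = 1437
r = 72039 − (51−1)×1437 = 72039 − 71850 = 189

189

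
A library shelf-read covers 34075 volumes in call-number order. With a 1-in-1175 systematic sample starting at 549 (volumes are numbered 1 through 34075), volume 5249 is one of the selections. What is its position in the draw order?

5

k = 1175
position = (5249 − 549)/1175 + 1 = 4700/1175 + 1 = 4 + 1 = 5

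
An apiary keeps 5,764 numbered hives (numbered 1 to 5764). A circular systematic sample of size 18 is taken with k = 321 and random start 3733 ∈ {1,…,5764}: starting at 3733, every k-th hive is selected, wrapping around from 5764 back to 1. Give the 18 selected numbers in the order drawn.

Selection 1: 3733
Selection 2: 3733 + 321 = 4054
Selection 3: 4054 + 321 = 4375
Selection 4: 4375 + 321 = 4696
Selection 5: 4696 + 321 = 5017
Selection 6: 5017 + 321 = 5338
Selection 7: 5338 + 321 = 5659
Selection 8: 5659 + 321 = 5980 → 5980 − 5764 = 216
Selection 9: 216 + 321 = 537
Selection 10: 537 + 321 = 858
Selection 11: 858 + 321 = 1179
Selection 12: 1179 + 321 = 1500
Selection 13: 1500 + 321 = 1821
Selection 14: 1821 + 321 = 2142
Selection 15: 2142 + 321 = 2463
Selection 16: 2463 + 321 = 2784
Selection 17: 2784 + 321 = 3105
Selection 18: 3105 + 321 = 3426

3733, 4054, 4375, 4696, 5017, 5338, 5659, 216, 537, 858, 1179, 1500, 1821, 2142, 2463, 2784, 3105, 3426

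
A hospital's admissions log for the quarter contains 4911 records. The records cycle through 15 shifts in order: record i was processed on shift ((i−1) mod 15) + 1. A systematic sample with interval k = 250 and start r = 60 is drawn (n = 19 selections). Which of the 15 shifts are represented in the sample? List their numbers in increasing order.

Consecutive selections differ by k = 250, so their shift numbers differ by 250 mod 15 = 10.
gcd(250, 15) = 5, so the sample visits 15/5 = 3 distinct residues mod 15.
Start 60 is shift 15; the shifts hit are 5, 10, 15.

5, 10, 15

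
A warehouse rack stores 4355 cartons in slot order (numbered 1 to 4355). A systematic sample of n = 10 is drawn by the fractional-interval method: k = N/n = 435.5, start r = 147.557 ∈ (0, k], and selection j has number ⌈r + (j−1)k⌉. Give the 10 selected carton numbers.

j=1: r + 0k = 147.557 → ⌈·⌉ = 148
j=2: r + 1k = 583.057 → ⌈·⌉ = 584
j=3: r + 2k = 1018.557 → ⌈·⌉ = 1019
j=4: r + 3k = 1454.057 → ⌈·⌉ = 1455
j=5: r + 4k = 1889.557 → ⌈·⌉ = 1890
j=6: r + 5k = 2325.057 → ⌈·⌉ = 2326
j=7: r + 6k = 2760.557 → ⌈·⌉ = 2761
j=8: r + 7k = 3196.057 → ⌈·⌉ = 3197
j=9: r + 8k = 3631.557 → ⌈·⌉ = 3632
j=10: r + 9k = 4067.057 → ⌈·⌉ = 4068

148, 584, 1019, 1455, 1890, 2326, 2761, 3197, 3632, 4068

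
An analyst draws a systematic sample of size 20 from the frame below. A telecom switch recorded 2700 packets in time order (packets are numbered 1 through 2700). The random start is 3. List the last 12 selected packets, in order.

1083, 1218, 1353, 1488, 1623, 1758, 1893, 2028, 2163, 2298, 2433, 2568

k = N/n = 2700/20 = 135
9th selection = 3 + 8×135 = 1083
10th: 1083 + 135 = 1218
11th: 1218 + 135 = 1353
12th: 1353 + 135 = 1488
13th: 1488 + 135 = 1623
14th: 1623 + 135 = 1758
15th: 1758 + 135 = 1893
16th: 1893 + 135 = 2028
17th: 2028 + 135 = 2163
18th: 2163 + 135 = 2298
19th: 2298 + 135 = 2433
20th: 2433 + 135 = 2568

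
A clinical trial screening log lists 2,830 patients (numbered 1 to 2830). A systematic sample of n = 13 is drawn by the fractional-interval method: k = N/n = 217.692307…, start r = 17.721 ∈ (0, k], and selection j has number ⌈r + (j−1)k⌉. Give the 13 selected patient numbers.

j=1: r + 0k = 17.721 → ⌈·⌉ = 18
j=2: r + 1k = 235.413307… → ⌈·⌉ = 236
j=3: r + 2k = 453.105615… → ⌈·⌉ = 454
j=4: r + 3k = 670.797923… → ⌈·⌉ = 671
j=5: r + 4k = 888.490230… → ⌈·⌉ = 889
j=6: r + 5k = 1106.182538… → ⌈·⌉ = 1107
j=7: r + 6k = 1323.874846… → ⌈·⌉ = 1324
j=8: r + 7k = 1541.567153… → ⌈·⌉ = 1542
j=9: r + 8k = 1759.259461… → ⌈·⌉ = 1760
j=10: r + 9k = 1976.951769… → ⌈·⌉ = 1977
j=11: r + 10k = 2194.644076… → ⌈·⌉ = 2195
j=12: r + 11k = 2412.336384… → ⌈·⌉ = 2413
j=13: r + 12k = 2630.028692… → ⌈·⌉ = 2631

18, 236, 454, 671, 889, 1107, 1324, 1542, 1760, 1977, 2195, 2413, 2631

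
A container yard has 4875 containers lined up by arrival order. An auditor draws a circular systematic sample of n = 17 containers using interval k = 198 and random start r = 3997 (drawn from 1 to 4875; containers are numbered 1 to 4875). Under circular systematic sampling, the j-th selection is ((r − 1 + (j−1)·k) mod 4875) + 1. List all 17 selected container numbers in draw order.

Selection 1: 3997
Selection 2: 3997 + 198 = 4195
Selection 3: 4195 + 198 = 4393
Selection 4: 4393 + 198 = 4591
Selection 5: 4591 + 198 = 4789
Selection 6: 4789 + 198 = 4987 → 4987 − 4875 = 112
Selection 7: 112 + 198 = 310
Selection 8: 310 + 198 = 508
Selection 9: 508 + 198 = 706
Selection 10: 706 + 198 = 904
Selection 11: 904 + 198 = 1102
Selection 12: 1102 + 198 = 1300
Selection 13: 1300 + 198 = 1498
Selection 14: 1498 + 198 = 1696
Selection 15: 1696 + 198 = 1894
Selection 16: 1894 + 198 = 2092
Selection 17: 2092 + 198 = 2290

3997, 4195, 4393, 4591, 4789, 112, 310, 508, 706, 904, 1102, 1300, 1498, 1696, 1894, 2092, 2290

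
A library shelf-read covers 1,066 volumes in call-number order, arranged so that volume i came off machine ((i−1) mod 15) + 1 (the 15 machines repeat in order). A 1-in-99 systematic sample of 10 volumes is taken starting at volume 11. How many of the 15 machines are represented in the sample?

Consecutive selections differ by k = 99, so their machine numbers differ by 99 mod 15 = 9.
gcd(99, 15) = 3, so the sample visits 15/3 = 5 distinct residues mod 15.
Start 11 is machine 11; the machines hit are 2, 5, 8, 11, 14.

5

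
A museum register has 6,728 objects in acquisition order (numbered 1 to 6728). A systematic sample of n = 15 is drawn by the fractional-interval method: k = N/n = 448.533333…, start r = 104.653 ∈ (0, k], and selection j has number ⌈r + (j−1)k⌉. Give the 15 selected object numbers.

105, 554, 1002, 1451, 1899, 2348, 2796, 3245, 3693, 4142, 4590, 5039, 5488, 5936, 6385

j=1: r + 0k = 104.653 → ⌈·⌉ = 105
j=2: r + 1k = 553.186333… → ⌈·⌉ = 554
j=3: r + 2k = 1001.719666… → ⌈·⌉ = 1002
j=4: r + 3k = 1450.253 → ⌈·⌉ = 1451
j=5: r + 4k = 1898.786333… → ⌈·⌉ = 1899
j=6: r + 5k = 2347.319666… → ⌈·⌉ = 2348
j=7: r + 6k = 2795.853 → ⌈·⌉ = 2796
j=8: r + 7k = 3244.386333… → ⌈·⌉ = 3245
j=9: r + 8k = 3692.919666… → ⌈·⌉ = 3693
j=10: r + 9k = 4141.453 → ⌈·⌉ = 4142
j=11: r + 10k = 4589.986333… → ⌈·⌉ = 4590
j=12: r + 11k = 5038.519666… → ⌈·⌉ = 5039
j=13: r + 12k = 5487.053 → ⌈·⌉ = 5488
j=14: r + 13k = 5935.586333… → ⌈·⌉ = 5936
j=15: r + 14k = 6384.119666… → ⌈·⌉ = 6385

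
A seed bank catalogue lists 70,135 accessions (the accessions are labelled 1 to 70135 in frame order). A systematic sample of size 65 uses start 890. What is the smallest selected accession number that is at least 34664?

35418

k = 70135/65 = 1079
Steps past start: ⌈(34664 − 890)/1079⌉ = ⌈33774/1079⌉ = 32
Selected accession: 890 + 32×1079 = 35418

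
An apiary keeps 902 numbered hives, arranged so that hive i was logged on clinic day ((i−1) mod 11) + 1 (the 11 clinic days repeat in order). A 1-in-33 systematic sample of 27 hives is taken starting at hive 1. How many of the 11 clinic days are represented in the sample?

1

Consecutive selections differ by k = 33, so their clinic day numbers differ by 33 mod 11 = 0.
gcd(33, 11) = 11, so the sample visits 11/11 = 1 distinct residues mod 11.
Start 1 is clinic day 1; the clinic days hit are 1.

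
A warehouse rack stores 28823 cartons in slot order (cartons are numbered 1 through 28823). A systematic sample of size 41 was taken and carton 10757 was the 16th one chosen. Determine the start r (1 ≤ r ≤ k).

k = 28823/41 = 703
r = 10757 − (16−1)×703 = 10757 − 10545 = 212

212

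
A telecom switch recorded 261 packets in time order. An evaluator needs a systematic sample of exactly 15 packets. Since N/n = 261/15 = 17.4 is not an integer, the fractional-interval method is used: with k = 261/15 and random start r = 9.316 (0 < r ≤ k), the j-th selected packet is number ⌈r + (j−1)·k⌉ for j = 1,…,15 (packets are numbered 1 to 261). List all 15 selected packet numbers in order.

j=1: r + 0k = 9.316 → ⌈·⌉ = 10
j=2: r + 1k = 26.716 → ⌈·⌉ = 27
j=3: r + 2k = 44.116 → ⌈·⌉ = 45
j=4: r + 3k = 61.516 → ⌈·⌉ = 62
j=5: r + 4k = 78.916 → ⌈·⌉ = 79
j=6: r + 5k = 96.316 → ⌈·⌉ = 97
j=7: r + 6k = 113.716 → ⌈·⌉ = 114
j=8: r + 7k = 131.116 → ⌈·⌉ = 132
j=9: r + 8k = 148.516 → ⌈·⌉ = 149
j=10: r + 9k = 165.916 → ⌈·⌉ = 166
j=11: r + 10k = 183.316 → ⌈·⌉ = 184
j=12: r + 11k = 200.716 → ⌈·⌉ = 201
j=13: r + 12k = 218.116 → ⌈·⌉ = 219
j=14: r + 13k = 235.516 → ⌈·⌉ = 236
j=15: r + 14k = 252.916 → ⌈·⌉ = 253

10, 27, 45, 62, 79, 97, 114, 132, 149, 166, 184, 201, 219, 236, 253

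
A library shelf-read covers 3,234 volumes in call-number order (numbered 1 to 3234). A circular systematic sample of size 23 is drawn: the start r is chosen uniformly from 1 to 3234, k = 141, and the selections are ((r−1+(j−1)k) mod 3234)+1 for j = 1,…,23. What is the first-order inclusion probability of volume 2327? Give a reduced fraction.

23/3234

For each position j, as r ranges over 1…3234 the j-th selection hits every volume exactly once, so volume 2327 is selected for exactly 23 of the 3234 starts.
Inclusion probability = 23/3234.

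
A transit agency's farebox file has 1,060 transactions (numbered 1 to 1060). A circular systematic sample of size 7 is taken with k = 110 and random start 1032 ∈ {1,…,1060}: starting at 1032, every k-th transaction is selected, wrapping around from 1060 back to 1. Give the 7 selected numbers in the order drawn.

Selection 1: 1032
Selection 2: 1032 + 110 = 1142 → 1142 − 1060 = 82
Selection 3: 82 + 110 = 192
Selection 4: 192 + 110 = 302
Selection 5: 302 + 110 = 412
Selection 6: 412 + 110 = 522
Selection 7: 522 + 110 = 632

1032, 82, 192, 302, 412, 522, 632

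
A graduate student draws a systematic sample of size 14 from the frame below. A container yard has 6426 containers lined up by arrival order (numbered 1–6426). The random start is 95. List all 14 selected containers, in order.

95, 554, 1013, 1472, 1931, 2390, 2849, 3308, 3767, 4226, 4685, 5144, 5603, 6062

k = N/n = 6426/14 = 459
container 1: 95
container 2: 95 + 459 = 554
container 3: 554 + 459 = 1013
container 4: 1013 + 459 = 1472
container 5: 1472 + 459 = 1931
container 6: 1931 + 459 = 2390
container 7: 2390 + 459 = 2849
container 8: 2849 + 459 = 3308
container 9: 3308 + 459 = 3767
container 10: 3767 + 459 = 4226
container 11: 4226 + 459 = 4685
container 12: 4685 + 459 = 5144
container 13: 5144 + 459 = 5603
container 14: 5603 + 459 = 6062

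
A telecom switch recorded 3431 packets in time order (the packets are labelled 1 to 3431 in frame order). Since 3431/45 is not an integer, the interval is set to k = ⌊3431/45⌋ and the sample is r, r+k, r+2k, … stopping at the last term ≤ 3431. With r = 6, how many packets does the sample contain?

k = ⌊3431/45⌋ = 76
Achieved size = ⌊(3431 − 6)/76⌋ + 1 = ⌊3425/76⌋ + 1 = 45 + 1 = 46
(last selection: 6 + 45×76 = 3426 ≤ 3431; next would be 3502 > 3431)

46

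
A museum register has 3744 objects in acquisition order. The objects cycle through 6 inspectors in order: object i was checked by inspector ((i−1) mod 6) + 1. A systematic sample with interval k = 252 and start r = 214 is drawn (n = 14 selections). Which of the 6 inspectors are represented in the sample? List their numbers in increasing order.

Consecutive selections differ by k = 252, so their inspector numbers differ by 252 mod 6 = 0.
gcd(252, 6) = 6, so the sample visits 6/6 = 1 distinct residues mod 6.
Start 214 is inspector 4; the inspectors hit are 4.

4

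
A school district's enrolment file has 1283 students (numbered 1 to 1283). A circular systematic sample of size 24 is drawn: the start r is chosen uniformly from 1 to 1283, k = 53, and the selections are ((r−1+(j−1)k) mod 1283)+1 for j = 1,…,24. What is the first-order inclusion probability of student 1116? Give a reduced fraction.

24/1283

For each position j, as r ranges over 1…1283 the j-th selection hits every student exactly once, so student 1116 is selected for exactly 24 of the 1283 starts.
Inclusion probability = 24/1283.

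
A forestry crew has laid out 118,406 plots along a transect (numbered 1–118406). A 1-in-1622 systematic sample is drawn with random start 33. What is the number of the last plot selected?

k = 1622
73rd selection = r + (73−1)·k = 33 + 72×1622 = 33 + 116784 = 116817

116817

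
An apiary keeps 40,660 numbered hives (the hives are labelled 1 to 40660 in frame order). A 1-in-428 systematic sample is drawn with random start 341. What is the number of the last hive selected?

k = 428
95th selection = r + (95−1)·k = 341 + 94×428 = 341 + 40232 = 40573

40573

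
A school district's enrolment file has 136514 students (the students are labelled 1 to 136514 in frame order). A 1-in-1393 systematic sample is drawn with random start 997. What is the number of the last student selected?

136118

k = 1393
98th selection = r + (98−1)·k = 997 + 97×1393 = 997 + 135121 = 136118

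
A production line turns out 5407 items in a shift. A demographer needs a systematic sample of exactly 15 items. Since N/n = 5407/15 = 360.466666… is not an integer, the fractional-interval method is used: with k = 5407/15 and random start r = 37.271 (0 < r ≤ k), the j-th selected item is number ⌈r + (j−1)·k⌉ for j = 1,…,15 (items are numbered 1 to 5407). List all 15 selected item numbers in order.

j=1: r + 0k = 37.271 → ⌈·⌉ = 38
j=2: r + 1k = 397.737666… → ⌈·⌉ = 398
j=3: r + 2k = 758.204333… → ⌈·⌉ = 759
j=4: r + 3k = 1118.671 → ⌈·⌉ = 1119
j=5: r + 4k = 1479.137666… → ⌈·⌉ = 1480
j=6: r + 5k = 1839.604333… → ⌈·⌉ = 1840
j=7: r + 6k = 2200.071 → ⌈·⌉ = 2201
j=8: r + 7k = 2560.537666… → ⌈·⌉ = 2561
j=9: r + 8k = 2921.004333… → ⌈·⌉ = 2922
j=10: r + 9k = 3281.471 → ⌈·⌉ = 3282
j=11: r + 10k = 3641.937666… → ⌈·⌉ = 3642
j=12: r + 11k = 4002.404333… → ⌈·⌉ = 4003
j=13: r + 12k = 4362.871 → ⌈·⌉ = 4363
j=14: r + 13k = 4723.337666… → ⌈·⌉ = 4724
j=15: r + 14k = 5083.804333… → ⌈·⌉ = 5084

38, 398, 759, 1119, 1480, 1840, 2201, 2561, 2922, 3282, 3642, 4003, 4363, 4724, 5084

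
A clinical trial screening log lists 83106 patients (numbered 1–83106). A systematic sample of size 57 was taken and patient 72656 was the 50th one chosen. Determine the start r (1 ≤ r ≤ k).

1214

k = 83106/57 = 1458
r = 72656 − (50−1)×1458 = 72656 − 71442 = 1214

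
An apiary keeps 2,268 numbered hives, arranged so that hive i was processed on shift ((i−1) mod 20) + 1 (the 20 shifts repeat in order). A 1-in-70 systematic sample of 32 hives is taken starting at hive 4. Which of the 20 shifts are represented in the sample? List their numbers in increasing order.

4, 14

Consecutive selections differ by k = 70, so their shift numbers differ by 70 mod 20 = 10.
gcd(70, 20) = 10, so the sample visits 20/10 = 2 distinct residues mod 20.
Start 4 is shift 4; the shifts hit are 4, 14.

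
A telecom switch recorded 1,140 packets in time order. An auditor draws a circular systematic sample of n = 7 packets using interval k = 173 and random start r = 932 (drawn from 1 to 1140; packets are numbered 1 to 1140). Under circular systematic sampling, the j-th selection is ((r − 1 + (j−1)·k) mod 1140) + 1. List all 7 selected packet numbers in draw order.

932, 1105, 138, 311, 484, 657, 830

Selection 1: 932
Selection 2: 932 + 173 = 1105
Selection 3: 1105 + 173 = 1278 → 1278 − 1140 = 138
Selection 4: 138 + 173 = 311
Selection 5: 311 + 173 = 484
Selection 6: 484 + 173 = 657
Selection 7: 657 + 173 = 830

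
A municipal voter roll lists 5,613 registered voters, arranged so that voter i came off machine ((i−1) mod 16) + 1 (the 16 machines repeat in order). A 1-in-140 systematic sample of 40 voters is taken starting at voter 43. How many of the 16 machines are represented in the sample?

Consecutive selections differ by k = 140, so their machine numbers differ by 140 mod 16 = 12.
gcd(140, 16) = 4, so the sample visits 16/4 = 4 distinct residues mod 16.
Start 43 is machine 11; the machines hit are 3, 7, 11, 15.

4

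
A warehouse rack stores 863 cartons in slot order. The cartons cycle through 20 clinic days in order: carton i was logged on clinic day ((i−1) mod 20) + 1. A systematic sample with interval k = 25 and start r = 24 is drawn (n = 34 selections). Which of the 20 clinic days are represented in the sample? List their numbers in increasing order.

Consecutive selections differ by k = 25, so their clinic day numbers differ by 25 mod 20 = 5.
gcd(25, 20) = 5, so the sample visits 20/5 = 4 distinct residues mod 20.
Start 24 is clinic day 4; the clinic days hit are 4, 9, 14, 19.

4, 9, 14, 19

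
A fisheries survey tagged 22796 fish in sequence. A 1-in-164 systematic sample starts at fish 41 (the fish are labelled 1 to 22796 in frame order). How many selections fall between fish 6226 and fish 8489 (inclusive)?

14

k = 164
First selection ≥ 6226: 41 + ⌈(6226−41)/164⌉·164 = 41 + 38×164 = 6273
Last selection ≤ 8489: 41 + ⌊(8489−41)/164⌋·164 = 41 + 51×164 = 8405
Count = 51 − 38 + 1 = 14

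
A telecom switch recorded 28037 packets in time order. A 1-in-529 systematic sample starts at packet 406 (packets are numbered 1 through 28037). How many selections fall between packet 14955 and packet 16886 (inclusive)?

k = 529
First selection ≥ 14955: 406 + ⌈(14955−406)/529⌉·529 = 406 + 28×529 = 15218
Last selection ≤ 16886: 406 + ⌊(16886−406)/529⌋·529 = 406 + 31×529 = 16805
Count = 31 − 28 + 1 = 4

4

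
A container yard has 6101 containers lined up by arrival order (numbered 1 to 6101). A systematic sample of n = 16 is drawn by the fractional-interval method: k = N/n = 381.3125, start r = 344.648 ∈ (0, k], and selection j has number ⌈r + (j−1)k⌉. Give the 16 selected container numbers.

j=1: r + 0k = 344.648 → ⌈·⌉ = 345
j=2: r + 1k = 725.9605 → ⌈·⌉ = 726
j=3: r + 2k = 1107.273 → ⌈·⌉ = 1108
j=4: r + 3k = 1488.5855 → ⌈·⌉ = 1489
j=5: r + 4k = 1869.898 → ⌈·⌉ = 1870
j=6: r + 5k = 2251.2105 → ⌈·⌉ = 2252
j=7: r + 6k = 2632.523 → ⌈·⌉ = 2633
j=8: r + 7k = 3013.8355 → ⌈·⌉ = 3014
j=9: r + 8k = 3395.148 → ⌈·⌉ = 3396
j=10: r + 9k = 3776.4605 → ⌈·⌉ = 3777
j=11: r + 10k = 4157.773 → ⌈·⌉ = 4158
j=12: r + 11k = 4539.0855 → ⌈·⌉ = 4540
j=13: r + 12k = 4920.398 → ⌈·⌉ = 4921
j=14: r + 13k = 5301.7105 → ⌈·⌉ = 5302
j=15: r + 14k = 5683.023 → ⌈·⌉ = 5684
j=16: r + 15k = 6064.3355 → ⌈·⌉ = 6065

345, 726, 1108, 1489, 1870, 2252, 2633, 3014, 3396, 3777, 4158, 4540, 4921, 5302, 5684, 6065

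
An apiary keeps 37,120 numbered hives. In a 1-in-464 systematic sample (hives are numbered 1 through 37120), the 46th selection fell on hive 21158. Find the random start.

278

k = 464
r = 21158 − (46−1)×464 = 21158 − 20880 = 278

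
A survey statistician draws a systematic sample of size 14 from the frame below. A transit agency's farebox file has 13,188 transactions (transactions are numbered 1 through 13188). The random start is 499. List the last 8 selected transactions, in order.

k = N/n = 13188/14 = 942
7th selection = 499 + 6×942 = 6151
8th: 6151 + 942 = 7093
9th: 7093 + 942 = 8035
10th: 8035 + 942 = 8977
11th: 8977 + 942 = 9919
12th: 9919 + 942 = 10861
13th: 10861 + 942 = 11803
14th: 11803 + 942 = 12745

6151, 7093, 8035, 8977, 9919, 10861, 11803, 12745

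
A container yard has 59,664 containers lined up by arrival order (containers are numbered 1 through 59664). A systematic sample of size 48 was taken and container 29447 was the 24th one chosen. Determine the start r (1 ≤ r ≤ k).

858

k = 59664/48 = 1243
r = 29447 − (24−1)×1243 = 29447 − 28589 = 858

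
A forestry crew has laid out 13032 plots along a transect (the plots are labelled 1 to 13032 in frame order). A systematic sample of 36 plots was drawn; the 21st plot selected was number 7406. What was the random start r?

166

k = 13032/36 = 362
r = 7406 − (21−1)×362 = 7406 − 7240 = 166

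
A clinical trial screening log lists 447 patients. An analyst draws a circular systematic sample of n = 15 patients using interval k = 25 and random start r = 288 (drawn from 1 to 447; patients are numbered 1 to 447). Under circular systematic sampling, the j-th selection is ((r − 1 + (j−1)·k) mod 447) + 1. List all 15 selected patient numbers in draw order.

288, 313, 338, 363, 388, 413, 438, 16, 41, 66, 91, 116, 141, 166, 191

Selection 1: 288
Selection 2: 288 + 25 = 313
Selection 3: 313 + 25 = 338
Selection 4: 338 + 25 = 363
Selection 5: 363 + 25 = 388
Selection 6: 388 + 25 = 413
Selection 7: 413 + 25 = 438
Selection 8: 438 + 25 = 463 → 463 − 447 = 16
Selection 9: 16 + 25 = 41
Selection 10: 41 + 25 = 66
Selection 11: 66 + 25 = 91
Selection 12: 91 + 25 = 116
Selection 13: 116 + 25 = 141
Selection 14: 141 + 25 = 166
Selection 15: 166 + 25 = 191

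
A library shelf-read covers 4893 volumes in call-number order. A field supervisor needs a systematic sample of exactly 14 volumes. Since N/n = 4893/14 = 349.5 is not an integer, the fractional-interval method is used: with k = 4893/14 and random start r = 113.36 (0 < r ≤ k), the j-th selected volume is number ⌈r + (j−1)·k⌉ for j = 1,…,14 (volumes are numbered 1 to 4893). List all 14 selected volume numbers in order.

j=1: r + 0k = 113.36 → ⌈·⌉ = 114
j=2: r + 1k = 462.86 → ⌈·⌉ = 463
j=3: r + 2k = 812.36 → ⌈·⌉ = 813
j=4: r + 3k = 1161.86 → ⌈·⌉ = 1162
j=5: r + 4k = 1511.36 → ⌈·⌉ = 1512
j=6: r + 5k = 1860.86 → ⌈·⌉ = 1861
j=7: r + 6k = 2210.36 → ⌈·⌉ = 2211
j=8: r + 7k = 2559.86 → ⌈·⌉ = 2560
j=9: r + 8k = 2909.36 → ⌈·⌉ = 2910
j=10: r + 9k = 3258.86 → ⌈·⌉ = 3259
j=11: r + 10k = 3608.36 → ⌈·⌉ = 3609
j=12: r + 11k = 3957.86 → ⌈·⌉ = 3958
j=13: r + 12k = 4307.36 → ⌈·⌉ = 4308
j=14: r + 13k = 4656.86 → ⌈·⌉ = 4657

114, 463, 813, 1162, 1512, 1861, 2211, 2560, 2910, 3259, 3609, 3958, 4308, 4657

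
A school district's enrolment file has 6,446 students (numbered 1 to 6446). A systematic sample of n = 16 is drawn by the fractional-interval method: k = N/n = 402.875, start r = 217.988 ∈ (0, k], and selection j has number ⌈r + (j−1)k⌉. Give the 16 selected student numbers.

218, 621, 1024, 1427, 1830, 2233, 2636, 3039, 3441, 3844, 4247, 4650, 5053, 5456, 5859, 6262

j=1: r + 0k = 217.988 → ⌈·⌉ = 218
j=2: r + 1k = 620.863 → ⌈·⌉ = 621
j=3: r + 2k = 1023.738 → ⌈·⌉ = 1024
j=4: r + 3k = 1426.613 → ⌈·⌉ = 1427
j=5: r + 4k = 1829.488 → ⌈·⌉ = 1830
j=6: r + 5k = 2232.363 → ⌈·⌉ = 2233
j=7: r + 6k = 2635.238 → ⌈·⌉ = 2636
j=8: r + 7k = 3038.113 → ⌈·⌉ = 3039
j=9: r + 8k = 3440.988 → ⌈·⌉ = 3441
j=10: r + 9k = 3843.863 → ⌈·⌉ = 3844
j=11: r + 10k = 4246.738 → ⌈·⌉ = 4247
j=12: r + 11k = 4649.613 → ⌈·⌉ = 4650
j=13: r + 12k = 5052.488 → ⌈·⌉ = 5053
j=14: r + 13k = 5455.363 → ⌈·⌉ = 5456
j=15: r + 14k = 5858.238 → ⌈·⌉ = 5859
j=16: r + 15k = 6261.113 → ⌈·⌉ = 6262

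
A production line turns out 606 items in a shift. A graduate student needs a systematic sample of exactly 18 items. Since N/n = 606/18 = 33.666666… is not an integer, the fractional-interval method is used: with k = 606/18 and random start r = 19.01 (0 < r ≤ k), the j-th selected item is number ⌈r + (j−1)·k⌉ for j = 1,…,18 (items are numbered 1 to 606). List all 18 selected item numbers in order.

j=1: r + 0k = 19.01 → ⌈·⌉ = 20
j=2: r + 1k = 52.676666… → ⌈·⌉ = 53
j=3: r + 2k = 86.343333… → ⌈·⌉ = 87
j=4: r + 3k = 120.01 → ⌈·⌉ = 121
j=5: r + 4k = 153.676666… → ⌈·⌉ = 154
j=6: r + 5k = 187.343333… → ⌈·⌉ = 188
j=7: r + 6k = 221.01 → ⌈·⌉ = 222
j=8: r + 7k = 254.676666… → ⌈·⌉ = 255
j=9: r + 8k = 288.343333… → ⌈·⌉ = 289
j=10: r + 9k = 322.01 → ⌈·⌉ = 323
j=11: r + 10k = 355.676666… → ⌈·⌉ = 356
j=12: r + 11k = 389.343333… → ⌈·⌉ = 390
j=13: r + 12k = 423.01 → ⌈·⌉ = 424
j=14: r + 13k = 456.676666… → ⌈·⌉ = 457
j=15: r + 14k = 490.343333… → ⌈·⌉ = 491
j=16: r + 15k = 524.01 → ⌈·⌉ = 525
j=17: r + 16k = 557.676666… → ⌈·⌉ = 558
j=18: r + 17k = 591.343333… → ⌈·⌉ = 592

20, 53, 87, 121, 154, 188, 222, 255, 289, 323, 356, 390, 424, 457, 491, 525, 558, 592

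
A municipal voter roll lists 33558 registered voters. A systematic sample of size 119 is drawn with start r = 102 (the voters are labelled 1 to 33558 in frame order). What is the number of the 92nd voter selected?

25764

k = 33558/119 = 282
92nd selection = r + (92−1)·k = 102 + 91×282 = 102 + 25662 = 25764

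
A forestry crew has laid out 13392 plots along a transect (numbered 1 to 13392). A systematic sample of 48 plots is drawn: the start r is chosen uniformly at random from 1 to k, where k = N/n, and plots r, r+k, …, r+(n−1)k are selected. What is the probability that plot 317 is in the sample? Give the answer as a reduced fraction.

1/279

k = 13392/48 = 279.
Plot 317 is selected iff r ≡ 317 (mod 279); exactly one such r in {1,…,279}.
Inclusion probability = 1/279.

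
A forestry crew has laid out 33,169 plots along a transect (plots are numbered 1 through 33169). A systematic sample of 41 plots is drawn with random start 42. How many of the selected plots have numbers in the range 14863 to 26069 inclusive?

14

k = 33169/41 = 809
First selection ≥ 14863: 42 + ⌈(14863−42)/809⌉·809 = 42 + 19×809 = 15413
Last selection ≤ 26069: 42 + ⌊(26069−42)/809⌋·809 = 42 + 32×809 = 25930
Count = 32 − 19 + 1 = 14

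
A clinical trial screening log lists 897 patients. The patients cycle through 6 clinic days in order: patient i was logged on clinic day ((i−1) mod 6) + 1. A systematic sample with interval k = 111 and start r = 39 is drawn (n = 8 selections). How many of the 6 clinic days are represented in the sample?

Consecutive selections differ by k = 111, so their clinic day numbers differ by 111 mod 6 = 3.
gcd(111, 6) = 3, so the sample visits 6/3 = 2 distinct residues mod 6.
Start 39 is clinic day 3; the clinic days hit are 3, 6.

2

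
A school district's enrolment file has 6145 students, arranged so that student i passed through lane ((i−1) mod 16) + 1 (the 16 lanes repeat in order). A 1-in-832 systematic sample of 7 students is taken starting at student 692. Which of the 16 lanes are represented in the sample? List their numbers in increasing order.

4

Consecutive selections differ by k = 832, so their lane numbers differ by 832 mod 16 = 0.
gcd(832, 16) = 16, so the sample visits 16/16 = 1 distinct residues mod 16.
Start 692 is lane 4; the lanes hit are 4.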